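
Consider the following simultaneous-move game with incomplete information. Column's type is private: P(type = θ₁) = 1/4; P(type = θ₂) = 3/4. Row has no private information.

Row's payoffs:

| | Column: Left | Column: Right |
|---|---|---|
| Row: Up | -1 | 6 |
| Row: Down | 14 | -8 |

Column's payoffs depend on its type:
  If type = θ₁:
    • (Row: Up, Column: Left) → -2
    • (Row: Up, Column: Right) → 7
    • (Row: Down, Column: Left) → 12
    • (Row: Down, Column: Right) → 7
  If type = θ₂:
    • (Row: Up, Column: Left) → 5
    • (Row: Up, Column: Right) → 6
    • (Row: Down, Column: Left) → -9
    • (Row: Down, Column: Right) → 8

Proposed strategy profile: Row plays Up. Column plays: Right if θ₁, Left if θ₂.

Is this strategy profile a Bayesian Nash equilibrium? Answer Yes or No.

No

Row plays Up: E[Up] = 1/4·(6) + 3/4·(-1) = 3/4; E[Down] = 17/2. Not best-responding. ✗
Column (type θ₁), facing Up: Left gives -2, Right gives 7. Proposed Right is best. ✓
Column (type θ₂), facing Up: Left gives 5, Right gives 6. Proposed Left is not best — profitable deviation exists. ✗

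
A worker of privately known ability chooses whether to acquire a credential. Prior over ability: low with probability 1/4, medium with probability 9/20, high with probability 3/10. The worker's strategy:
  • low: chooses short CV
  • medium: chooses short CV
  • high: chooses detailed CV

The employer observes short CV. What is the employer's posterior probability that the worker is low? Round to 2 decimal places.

Apply Bayes' rule using the sender's strategy as the likelihood.
P(short CV) = (1/4)·1 + (9/20)·1 + (3/10)·0 = 7/10
P(low | short CV) = ((1/4)·1) / (7/10) = (1/4) / (7/10) = 5/14

0.36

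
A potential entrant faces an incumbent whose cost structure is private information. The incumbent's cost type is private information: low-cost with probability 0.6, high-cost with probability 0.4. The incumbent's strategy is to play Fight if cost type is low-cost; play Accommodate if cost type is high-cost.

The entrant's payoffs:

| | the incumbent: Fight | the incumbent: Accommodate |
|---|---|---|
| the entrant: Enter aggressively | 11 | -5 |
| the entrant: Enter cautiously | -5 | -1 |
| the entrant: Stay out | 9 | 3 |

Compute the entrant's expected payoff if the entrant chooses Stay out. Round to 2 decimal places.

6.60

E[Stay out] = 0.6·9 + 0.4·3 = 5.4 + 1.2 = 6.6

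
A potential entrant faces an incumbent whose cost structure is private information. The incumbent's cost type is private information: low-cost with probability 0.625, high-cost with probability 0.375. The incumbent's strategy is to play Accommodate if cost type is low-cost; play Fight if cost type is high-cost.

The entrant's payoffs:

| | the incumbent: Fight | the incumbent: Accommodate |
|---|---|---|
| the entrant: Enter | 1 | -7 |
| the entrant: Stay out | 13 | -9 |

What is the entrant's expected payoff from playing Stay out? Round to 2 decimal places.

-0.75

Take the expectation over the incumbent's cost type, weighting each type's action by its prior probability.
E[Stay out] = 0.625·(-9) + 0.375·13 = (-5.625) + 4.875 = -0.75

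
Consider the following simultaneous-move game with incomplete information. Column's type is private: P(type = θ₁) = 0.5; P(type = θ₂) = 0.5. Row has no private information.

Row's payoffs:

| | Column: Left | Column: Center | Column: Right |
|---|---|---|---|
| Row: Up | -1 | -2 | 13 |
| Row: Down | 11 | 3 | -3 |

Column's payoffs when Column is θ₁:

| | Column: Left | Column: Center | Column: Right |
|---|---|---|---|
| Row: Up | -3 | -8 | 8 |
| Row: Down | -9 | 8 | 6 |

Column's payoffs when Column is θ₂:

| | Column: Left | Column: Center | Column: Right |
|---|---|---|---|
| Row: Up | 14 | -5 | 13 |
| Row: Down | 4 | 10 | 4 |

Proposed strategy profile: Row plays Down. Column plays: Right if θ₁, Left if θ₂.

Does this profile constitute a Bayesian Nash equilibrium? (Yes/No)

No

A profile is a BNE iff every type of every player is best-responding given beliefs about the other side.
Row plays Down: E[Down] = 0.5·(-3) + 0.5·(11) = 4; E[Up] = 6. Not best-responding. ✗
Column (type θ₁), facing Down: Left gives -9, Center gives 8, Right gives 6. Proposed Right is not best — profitable deviation exists. ✗
Column (type θ₂), facing Down: Left gives 4, Center gives 10, Right gives 4. Proposed Left is not best — profitable deviation exists. ✗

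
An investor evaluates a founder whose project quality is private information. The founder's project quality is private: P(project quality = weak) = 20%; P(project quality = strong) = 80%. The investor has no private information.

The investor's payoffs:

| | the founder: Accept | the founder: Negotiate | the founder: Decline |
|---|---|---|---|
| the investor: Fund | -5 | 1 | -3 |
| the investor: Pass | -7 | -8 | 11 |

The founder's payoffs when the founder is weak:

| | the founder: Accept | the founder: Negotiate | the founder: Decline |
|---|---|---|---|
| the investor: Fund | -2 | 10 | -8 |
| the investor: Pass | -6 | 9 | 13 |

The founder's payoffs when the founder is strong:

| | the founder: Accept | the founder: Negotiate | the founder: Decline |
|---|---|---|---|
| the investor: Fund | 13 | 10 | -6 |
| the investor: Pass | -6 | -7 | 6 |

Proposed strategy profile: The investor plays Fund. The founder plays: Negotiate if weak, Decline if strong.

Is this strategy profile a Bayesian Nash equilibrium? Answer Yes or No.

No

A profile is a BNE iff every type of every player is best-responding given beliefs about the other side.
The investor plays Fund: E[Fund] = 0.2·(1) + 0.8·(-3) = -2.2; E[Pass] = 7.2. Not best-responding. ✗
The founder (project quality weak), facing Fund: Accept gives -2, Negotiate gives 10, Decline gives -8. Proposed Negotiate is best. ✓
The founder (project quality strong), facing Fund: Accept gives 13, Negotiate gives 10, Decline gives -6. Proposed Decline is not best — profitable deviation exists. ✗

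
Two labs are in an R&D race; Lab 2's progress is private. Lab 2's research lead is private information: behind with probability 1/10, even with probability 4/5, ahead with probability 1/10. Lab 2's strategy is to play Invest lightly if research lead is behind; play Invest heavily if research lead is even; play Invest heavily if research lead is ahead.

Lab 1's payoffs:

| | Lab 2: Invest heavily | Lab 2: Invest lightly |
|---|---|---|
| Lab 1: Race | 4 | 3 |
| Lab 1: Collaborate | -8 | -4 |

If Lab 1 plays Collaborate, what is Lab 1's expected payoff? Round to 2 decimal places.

-7.60

E[Collaborate] = 1/10·(-4) + 4/5·(-8) + 1/10·(-8) = (-2/5) + (-32/5) + (-4/5) = -38/5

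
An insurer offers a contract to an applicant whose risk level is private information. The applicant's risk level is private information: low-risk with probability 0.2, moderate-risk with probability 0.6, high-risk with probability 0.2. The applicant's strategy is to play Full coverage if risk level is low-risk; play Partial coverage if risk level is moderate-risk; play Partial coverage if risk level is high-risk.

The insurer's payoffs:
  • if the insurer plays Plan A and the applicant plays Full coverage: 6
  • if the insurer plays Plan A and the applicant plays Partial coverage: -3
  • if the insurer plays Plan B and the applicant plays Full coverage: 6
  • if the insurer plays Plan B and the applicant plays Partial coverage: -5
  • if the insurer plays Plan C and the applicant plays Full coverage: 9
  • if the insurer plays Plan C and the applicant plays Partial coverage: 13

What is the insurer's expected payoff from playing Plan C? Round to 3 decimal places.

12.200

E[Plan C] = 0.2·9 + 0.6·13 + 0.2·13 = 1.8 + 7.8 + 2.6 = 12.2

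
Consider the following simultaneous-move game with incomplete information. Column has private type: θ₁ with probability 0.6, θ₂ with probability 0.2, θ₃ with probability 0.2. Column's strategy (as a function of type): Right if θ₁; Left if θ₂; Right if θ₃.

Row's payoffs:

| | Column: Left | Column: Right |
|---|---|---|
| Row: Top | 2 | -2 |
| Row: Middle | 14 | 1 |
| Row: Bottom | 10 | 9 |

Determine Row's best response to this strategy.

Compute Row's expected payoff for each action, taking the expectation over Column's type.
E[Top] = 0.6·(-2) + 0.2·(2) + 0.2·(-2) = -1.2
E[Middle] = 0.6·(1) + 0.2·(14) + 0.2·(1) = 3.6
E[Bottom] = 0.6·(9) + 0.2·(10) + 0.2·(9) = 9.2
Best response: Bottom (9.2 is the largest).

Bottom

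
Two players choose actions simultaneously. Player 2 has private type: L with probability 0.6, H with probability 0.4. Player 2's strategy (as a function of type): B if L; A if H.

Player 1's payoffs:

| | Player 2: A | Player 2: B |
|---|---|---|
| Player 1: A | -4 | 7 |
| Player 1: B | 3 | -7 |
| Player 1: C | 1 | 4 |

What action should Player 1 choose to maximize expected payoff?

C

Compute Player 1's expected payoff for each action, taking the expectation over Player 2's type.
E[A] = 0.6·(7) + 0.4·(-4) = 2.6
E[B] = 0.6·(-7) + 0.4·(3) = -3
E[C] = 0.6·(4) + 0.4·(1) = 2.8
Best response: C (2.8 is the largest).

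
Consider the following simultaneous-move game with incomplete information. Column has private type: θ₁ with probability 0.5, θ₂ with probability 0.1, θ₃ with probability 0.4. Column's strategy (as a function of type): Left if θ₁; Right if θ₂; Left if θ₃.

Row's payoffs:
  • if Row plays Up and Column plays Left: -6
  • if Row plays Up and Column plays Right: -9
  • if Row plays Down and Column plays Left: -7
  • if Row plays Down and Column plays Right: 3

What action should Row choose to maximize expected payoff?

Compute Row's expected payoff for each action, taking the expectation over Column's type.
E[Up] = 0.5·(-6) + 0.1·(-9) + 0.4·(-6) = -6.3
E[Down] = 0.5·(-7) + 0.1·(3) + 0.4·(-7) = -6
Best response: Down (-6 is the largest).

Down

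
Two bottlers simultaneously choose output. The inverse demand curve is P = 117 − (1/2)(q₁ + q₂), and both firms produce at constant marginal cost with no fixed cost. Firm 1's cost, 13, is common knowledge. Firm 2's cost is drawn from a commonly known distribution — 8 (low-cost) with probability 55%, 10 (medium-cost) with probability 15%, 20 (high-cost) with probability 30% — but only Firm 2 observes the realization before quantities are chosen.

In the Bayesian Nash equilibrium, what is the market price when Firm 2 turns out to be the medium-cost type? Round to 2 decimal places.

46.35

Firm 2 with cost c maximizes (117 − (1/2)(q₁+q₂) − c)·q₂, giving q₂(c) = (117 − c − (1/2)q₁).
E[c₂] = 0.55·8 + 0.15·10 + 0.3·20 = 11.9
Firm 1's FOC against E[q₂] yields q₁ = (117 − 2·13 + E[c₂])/(3/2) = (117 − 26 + 11.9)/(3/2) = 68.6.
q₂(medium-cost) = 72.7, so P = 117 − (1/2)·(68.6 + 72.7) = 46.35.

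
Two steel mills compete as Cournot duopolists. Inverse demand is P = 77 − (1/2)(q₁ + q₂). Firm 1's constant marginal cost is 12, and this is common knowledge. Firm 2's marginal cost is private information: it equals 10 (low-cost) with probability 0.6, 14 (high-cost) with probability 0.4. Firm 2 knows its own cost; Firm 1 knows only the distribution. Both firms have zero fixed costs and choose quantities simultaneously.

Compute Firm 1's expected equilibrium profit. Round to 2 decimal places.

Firm 2 with cost c maximizes (77 − (1/2)(q₁+q₂) − c)·q₂, giving q₂(c) = (77 − c − (1/2)q₁).
E[c₂] = 0.6·10 + 0.4·14 = 11.6
Firm 1's FOC against E[q₂] yields q₁ = (77 − 2·12 + E[c₂])/(3/2) = (77 − 24 + 11.6)/(3/2) = 43.0667.
E[P] = 77 − (1/2)·(q₁ + E[q₂]) = 33.5333; Firm 1's expected profit = (E[P] − 12)·q₁ = (33.5333 − 12)·43.0667 = 927.369.

927.37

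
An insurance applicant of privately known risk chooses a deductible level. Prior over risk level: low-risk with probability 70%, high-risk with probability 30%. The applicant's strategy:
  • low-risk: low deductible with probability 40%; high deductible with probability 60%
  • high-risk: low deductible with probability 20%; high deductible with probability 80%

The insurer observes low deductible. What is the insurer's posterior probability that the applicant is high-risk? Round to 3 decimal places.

0.176

Apply Bayes' rule using the sender's strategy as the likelihood.
P(low deductible) = 0.7·0.4 + 0.3·0.2 = 0.34
P(high-risk | low deductible) = (0.3·0.2) / 0.34 = 0.06 / 0.34 = 0.176471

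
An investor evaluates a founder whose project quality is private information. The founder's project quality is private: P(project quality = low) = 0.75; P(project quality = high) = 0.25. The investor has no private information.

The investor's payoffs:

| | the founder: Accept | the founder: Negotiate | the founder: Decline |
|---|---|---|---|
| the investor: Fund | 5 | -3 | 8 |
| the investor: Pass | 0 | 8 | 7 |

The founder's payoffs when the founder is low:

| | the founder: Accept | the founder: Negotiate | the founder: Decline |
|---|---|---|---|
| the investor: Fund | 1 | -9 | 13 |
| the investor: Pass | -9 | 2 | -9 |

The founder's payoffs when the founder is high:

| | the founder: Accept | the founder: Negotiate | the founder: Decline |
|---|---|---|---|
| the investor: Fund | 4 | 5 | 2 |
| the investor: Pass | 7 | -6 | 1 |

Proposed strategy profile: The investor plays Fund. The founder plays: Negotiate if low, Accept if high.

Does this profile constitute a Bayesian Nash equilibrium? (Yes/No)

No

The investor plays Fund: E[Fund] = 0.75·(-3) + 0.25·(5) = -1; E[Pass] = 6. Not best-responding. ✗
The founder (project quality low), facing Fund: Accept gives 1, Negotiate gives -9, Decline gives 13. Proposed Negotiate is not best — profitable deviation exists. ✗
The founder (project quality high), facing Fund: Accept gives 4, Negotiate gives 5, Decline gives 2. Proposed Accept is not best — profitable deviation exists. ✗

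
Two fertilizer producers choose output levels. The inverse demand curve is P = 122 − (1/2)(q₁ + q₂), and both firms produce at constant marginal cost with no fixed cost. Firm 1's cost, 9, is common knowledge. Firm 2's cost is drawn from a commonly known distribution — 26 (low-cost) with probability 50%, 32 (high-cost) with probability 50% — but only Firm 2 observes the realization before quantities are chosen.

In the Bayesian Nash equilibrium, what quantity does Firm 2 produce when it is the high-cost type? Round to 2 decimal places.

Firm 2 with cost c maximizes (122 − (1/2)(q₁+q₂) − c)·q₂, giving q₂(c) = (122 − c − (1/2)q₁).
E[c₂] = 0.5·26 + 0.5·32 = 29
Firm 1's FOC against E[q₂] yields q₁ = (122 − 2·9 + E[c₂])/(3/2) = (122 − 18 + 29)/(3/2) = 88.6667.
q₂(high-cost) = (122 − 32 − (1/2)·88.6667) = 45.6667.

45.67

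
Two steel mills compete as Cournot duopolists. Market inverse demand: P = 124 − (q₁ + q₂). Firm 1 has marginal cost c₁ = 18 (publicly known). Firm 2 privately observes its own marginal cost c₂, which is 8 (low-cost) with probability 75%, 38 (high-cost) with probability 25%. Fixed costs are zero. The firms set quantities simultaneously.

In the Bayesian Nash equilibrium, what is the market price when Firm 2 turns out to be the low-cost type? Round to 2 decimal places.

48.75

Each type of Firm 2 best-responds to q₁; Firm 1 best-responds to the expected q₂ over Firm 2's types.
Firm 2 with cost c maximizes (124 − (q₁+q₂) − c)·q₂, giving q₂(c) = (124 − c − q₁)/2.
E[c₂] = 0.75·8 + 0.25·38 = 15.5
Firm 1's FOC against E[q₂] yields q₁ = (124 − 2·18 + E[c₂])/3 = (124 − 36 + 15.5)/3 = 34.5.
q₂(low-cost) = 40.75, so P = 124 − (34.5 + 40.75) = 48.75.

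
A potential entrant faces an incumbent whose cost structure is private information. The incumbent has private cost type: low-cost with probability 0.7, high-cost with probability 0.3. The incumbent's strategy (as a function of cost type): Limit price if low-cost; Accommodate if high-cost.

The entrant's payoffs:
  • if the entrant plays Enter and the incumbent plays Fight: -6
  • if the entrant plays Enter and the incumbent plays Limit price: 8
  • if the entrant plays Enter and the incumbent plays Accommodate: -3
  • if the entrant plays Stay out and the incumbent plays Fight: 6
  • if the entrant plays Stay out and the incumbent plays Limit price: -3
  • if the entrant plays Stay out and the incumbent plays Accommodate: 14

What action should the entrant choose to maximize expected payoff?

Enter

E[Enter] = 0.7·(8) + 0.3·(-3) = 4.7
E[Stay out] = 0.7·(-3) + 0.3·(14) = 2.1
Best response: Enter (4.7 is the largest).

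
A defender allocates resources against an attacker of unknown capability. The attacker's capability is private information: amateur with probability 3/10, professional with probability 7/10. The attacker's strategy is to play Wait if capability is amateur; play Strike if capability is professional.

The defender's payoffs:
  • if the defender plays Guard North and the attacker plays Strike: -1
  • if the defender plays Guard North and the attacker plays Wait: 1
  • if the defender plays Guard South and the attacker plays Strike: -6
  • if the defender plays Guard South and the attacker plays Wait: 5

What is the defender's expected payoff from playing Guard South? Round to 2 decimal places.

-2.70

E[Guard South] = 3/10·5 + 7/10·(-6) = 3/2 + (-21/5) = -27/10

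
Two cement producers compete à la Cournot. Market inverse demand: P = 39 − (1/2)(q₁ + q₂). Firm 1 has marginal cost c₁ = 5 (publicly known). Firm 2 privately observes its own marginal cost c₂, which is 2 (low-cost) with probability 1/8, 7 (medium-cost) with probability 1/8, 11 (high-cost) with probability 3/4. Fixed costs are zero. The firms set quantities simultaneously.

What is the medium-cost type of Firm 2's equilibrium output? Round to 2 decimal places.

19.21

Firm 2 with cost c maximizes (39 − (1/2)(q₁+q₂) − c)·q₂, giving q₂(c) = (39 − c − (1/2)q₁).
E[c₂] = 1/8·2 + 1/8·7 + 3/4·11 = 9.375
Firm 1's FOC against E[q₂] yields q₁ = (39 − 2·5 + E[c₂])/(3/2) = (39 − 10 + 9.375)/(3/2) = 25.5833.
q₂(medium-cost) = (39 − 7 − (1/2)·25.5833) = 19.2083.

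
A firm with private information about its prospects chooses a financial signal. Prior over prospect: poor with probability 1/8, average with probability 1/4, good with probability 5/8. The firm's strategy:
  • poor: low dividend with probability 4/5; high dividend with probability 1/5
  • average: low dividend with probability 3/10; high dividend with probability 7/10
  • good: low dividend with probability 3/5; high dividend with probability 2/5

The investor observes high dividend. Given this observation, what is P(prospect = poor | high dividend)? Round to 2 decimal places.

0.06

P(high dividend) = (1/8)·(1/5) + (1/4)·(7/10) + (5/8)·(2/5) = 9/20
P(poor | high dividend) = ((1/8)·(1/5)) / (9/20) = (1/40) / (9/20) = 1/18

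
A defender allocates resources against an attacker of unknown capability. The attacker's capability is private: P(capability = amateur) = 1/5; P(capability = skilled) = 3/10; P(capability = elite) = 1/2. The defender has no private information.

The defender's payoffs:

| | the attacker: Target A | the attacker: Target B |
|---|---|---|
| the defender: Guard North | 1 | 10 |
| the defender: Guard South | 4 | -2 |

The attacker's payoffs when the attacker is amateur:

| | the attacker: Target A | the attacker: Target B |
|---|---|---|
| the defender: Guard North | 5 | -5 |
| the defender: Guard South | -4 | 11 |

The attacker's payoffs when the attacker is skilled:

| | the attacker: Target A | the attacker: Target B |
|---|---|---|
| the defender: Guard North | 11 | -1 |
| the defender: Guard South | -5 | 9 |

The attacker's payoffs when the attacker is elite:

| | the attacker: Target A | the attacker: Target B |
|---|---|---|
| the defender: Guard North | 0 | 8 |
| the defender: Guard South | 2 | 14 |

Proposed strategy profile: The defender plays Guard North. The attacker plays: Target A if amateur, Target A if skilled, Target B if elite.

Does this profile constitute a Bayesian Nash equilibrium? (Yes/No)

The defender plays Guard North: E[Guard North] = 1/5·(1) + 3/10·(1) + 1/2·(10) = 11/2; E[Guard South] = 1. Best-responding. ✓
The attacker (capability amateur), facing Guard North: Target A gives 5, Target B gives -5. Proposed Target A is best. ✓
The attacker (capability skilled), facing Guard North: Target A gives 11, Target B gives -1. Proposed Target A is best. ✓
The attacker (capability elite), facing Guard North: Target A gives 0, Target B gives 8. Proposed Target B is best. ✓

Yes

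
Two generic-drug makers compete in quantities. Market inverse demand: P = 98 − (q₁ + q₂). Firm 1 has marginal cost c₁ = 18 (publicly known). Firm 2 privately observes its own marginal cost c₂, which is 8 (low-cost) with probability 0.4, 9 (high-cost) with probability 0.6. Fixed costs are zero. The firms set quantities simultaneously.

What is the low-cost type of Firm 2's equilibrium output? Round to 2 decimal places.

33.23

Firm 2 with cost c maximizes (98 − (q₁+q₂) − c)·q₂, giving q₂(c) = (98 − c − q₁)/2.
E[c₂] = 0.4·8 + 0.6·9 = 8.6
Firm 1's FOC against E[q₂] yields q₁ = (98 − 2·18 + E[c₂])/3 = (98 − 36 + 8.6)/3 = 23.5333.
q₂(low-cost) = (98 − 8 − 23.5333)/2 = 33.2333.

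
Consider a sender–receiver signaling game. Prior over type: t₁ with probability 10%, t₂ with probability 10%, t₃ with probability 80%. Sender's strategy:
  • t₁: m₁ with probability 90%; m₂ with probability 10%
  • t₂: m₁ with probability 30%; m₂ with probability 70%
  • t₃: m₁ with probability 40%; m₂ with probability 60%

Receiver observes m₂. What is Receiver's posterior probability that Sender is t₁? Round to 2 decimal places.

0.02

P(m₂) = 0.1·0.1 + 0.1·0.7 + 0.8·0.6 = 0.56
P(t₁ | m₂) = (0.1·0.1) / 0.56 = 0.01 / 0.56 = 0.0178571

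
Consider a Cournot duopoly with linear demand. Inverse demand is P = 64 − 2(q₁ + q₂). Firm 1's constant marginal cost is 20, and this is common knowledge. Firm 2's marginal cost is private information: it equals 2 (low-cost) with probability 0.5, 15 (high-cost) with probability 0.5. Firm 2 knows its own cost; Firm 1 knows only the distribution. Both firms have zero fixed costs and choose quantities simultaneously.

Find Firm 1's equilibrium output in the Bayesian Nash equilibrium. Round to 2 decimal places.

5.42

Type-c best response for Firm 2: q₂(c) = (64 − c)/4 − q₁/2.
Firm 1 maximizes expected profit; its first-order condition is 64 − 4q₁ − 2E[q₂] − 20 = 0.
Substituting E[q₂] and solving: E[c₂] = 8.5, so q₁ = (64 − 2·20 + 8.5)/6 = 5.41667.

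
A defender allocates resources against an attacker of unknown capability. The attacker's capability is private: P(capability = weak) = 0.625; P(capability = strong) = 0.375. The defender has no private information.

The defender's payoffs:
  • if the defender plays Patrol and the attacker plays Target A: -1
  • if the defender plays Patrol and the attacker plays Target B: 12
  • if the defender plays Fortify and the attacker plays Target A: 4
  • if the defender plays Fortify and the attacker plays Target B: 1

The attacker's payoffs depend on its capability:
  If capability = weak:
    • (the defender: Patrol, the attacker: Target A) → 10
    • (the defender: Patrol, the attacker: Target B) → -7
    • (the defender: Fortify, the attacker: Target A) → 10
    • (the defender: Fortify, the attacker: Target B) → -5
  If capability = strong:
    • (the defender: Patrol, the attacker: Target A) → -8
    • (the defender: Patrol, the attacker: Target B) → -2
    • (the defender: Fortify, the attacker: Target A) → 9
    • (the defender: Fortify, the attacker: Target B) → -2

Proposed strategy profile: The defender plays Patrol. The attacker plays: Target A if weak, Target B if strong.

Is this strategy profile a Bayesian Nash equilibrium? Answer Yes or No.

Yes

A profile is a BNE iff every type of every player is best-responding given beliefs about the other side.
The defender plays Patrol: E[Patrol] = 0.625·(-1) + 0.375·(12) = 3.875; E[Fortify] = 2.875. Best-responding. ✓
The attacker (capability weak), facing Patrol: Target A gives 10, Target B gives -7. Proposed Target A is best. ✓
The attacker (capability strong), facing Patrol: Target A gives -8, Target B gives -2. Proposed Target B is best. ✓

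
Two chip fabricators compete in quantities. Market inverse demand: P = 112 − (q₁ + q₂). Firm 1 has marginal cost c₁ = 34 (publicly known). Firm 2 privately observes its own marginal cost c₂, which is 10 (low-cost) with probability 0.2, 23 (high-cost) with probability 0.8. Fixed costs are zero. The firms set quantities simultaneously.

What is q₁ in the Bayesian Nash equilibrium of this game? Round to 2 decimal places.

Firm 2 with cost c maximizes (112 − (q₁+q₂) − c)·q₂, giving q₂(c) = (112 − c − q₁)/2.
E[c₂] = 0.2·10 + 0.8·23 = 20.4
Firm 1's FOC against E[q₂] yields q₁ = (112 − 2·34 + E[c₂])/3 = (112 − 68 + 20.4)/3 = 21.4667.

21.47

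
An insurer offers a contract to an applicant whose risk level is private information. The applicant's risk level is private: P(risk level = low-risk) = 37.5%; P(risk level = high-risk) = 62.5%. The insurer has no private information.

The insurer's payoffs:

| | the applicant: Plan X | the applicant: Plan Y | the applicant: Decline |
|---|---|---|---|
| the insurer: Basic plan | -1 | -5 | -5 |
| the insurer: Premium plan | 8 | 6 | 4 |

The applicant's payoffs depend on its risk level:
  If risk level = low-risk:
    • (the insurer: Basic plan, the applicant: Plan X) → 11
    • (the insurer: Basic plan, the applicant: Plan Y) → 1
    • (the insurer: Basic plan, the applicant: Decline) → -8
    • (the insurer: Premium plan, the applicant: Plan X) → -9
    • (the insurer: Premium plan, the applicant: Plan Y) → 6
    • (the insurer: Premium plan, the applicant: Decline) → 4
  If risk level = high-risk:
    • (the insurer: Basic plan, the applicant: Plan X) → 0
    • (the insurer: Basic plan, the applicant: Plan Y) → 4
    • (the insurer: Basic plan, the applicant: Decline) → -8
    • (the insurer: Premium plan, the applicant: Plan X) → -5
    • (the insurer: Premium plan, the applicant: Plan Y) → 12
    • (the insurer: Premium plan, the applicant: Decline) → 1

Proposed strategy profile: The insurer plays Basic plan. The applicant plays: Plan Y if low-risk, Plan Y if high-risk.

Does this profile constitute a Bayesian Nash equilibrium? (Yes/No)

The insurer plays Basic plan: E[Basic plan] = 0.375·(-5) + 0.625·(-5) = -5; E[Premium plan] = 6. Not best-responding. ✗
The applicant (risk level low-risk), facing Basic plan: Plan X gives 11, Plan Y gives 1, Decline gives -8. Proposed Plan Y is not best — profitable deviation exists. ✗
The applicant (risk level high-risk), facing Basic plan: Plan X gives 0, Plan Y gives 4, Decline gives -8. Proposed Plan Y is best. ✓

No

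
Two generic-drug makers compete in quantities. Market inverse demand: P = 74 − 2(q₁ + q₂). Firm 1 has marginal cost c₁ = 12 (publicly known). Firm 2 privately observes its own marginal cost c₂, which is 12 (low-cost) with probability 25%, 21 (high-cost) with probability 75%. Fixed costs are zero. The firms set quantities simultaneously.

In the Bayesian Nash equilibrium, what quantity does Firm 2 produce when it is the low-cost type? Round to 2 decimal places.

9.77

Type-c best response for Firm 2: q₂(c) = (74 − c)/4 − q₁/2.
Firm 1 maximizes expected profit; its first-order condition is 74 − 4q₁ − 2E[q₂] − 12 = 0.
Substituting E[q₂] and solving: E[c₂] = 18.75, so q₁ = (74 − 2·12 + 18.75)/6 = 11.4583.
q₂(low-cost) = (74 − 12 − 2·11.4583)/4 = 9.77083.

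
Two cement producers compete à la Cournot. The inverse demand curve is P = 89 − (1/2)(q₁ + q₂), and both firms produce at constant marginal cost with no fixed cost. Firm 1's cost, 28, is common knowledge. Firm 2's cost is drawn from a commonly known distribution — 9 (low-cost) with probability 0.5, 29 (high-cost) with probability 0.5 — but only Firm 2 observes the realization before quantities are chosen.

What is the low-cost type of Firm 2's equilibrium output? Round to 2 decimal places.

Each type of Firm 2 best-responds to q₁; Firm 1 best-responds to the expected q₂ over Firm 2's types.
Firm 2 with cost c maximizes (89 − (1/2)(q₁+q₂) − c)·q₂, giving q₂(c) = (89 − c − (1/2)q₁).
E[c₂] = 0.5·9 + 0.5·29 = 19
Firm 1's FOC against E[q₂] yields q₁ = (89 − 2·28 + E[c₂])/(3/2) = (89 − 56 + 19)/(3/2) = 34.6667.
q₂(low-cost) = (89 − 9 − (1/2)·34.6667) = 62.6667.

62.67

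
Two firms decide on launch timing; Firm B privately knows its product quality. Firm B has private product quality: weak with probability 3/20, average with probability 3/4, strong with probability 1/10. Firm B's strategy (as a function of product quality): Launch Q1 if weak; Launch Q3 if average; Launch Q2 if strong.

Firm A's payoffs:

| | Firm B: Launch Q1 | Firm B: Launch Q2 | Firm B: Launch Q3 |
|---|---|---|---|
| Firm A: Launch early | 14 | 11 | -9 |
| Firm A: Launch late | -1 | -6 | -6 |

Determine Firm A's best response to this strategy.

Launch early

E[Launch early] = 3/20·(14) + 3/4·(-9) + 1/10·(11) = -71/20
E[Launch late] = 3/20·(-1) + 3/4·(-6) + 1/10·(-6) = -21/4
Best response: Launch early (-71/20 is the largest).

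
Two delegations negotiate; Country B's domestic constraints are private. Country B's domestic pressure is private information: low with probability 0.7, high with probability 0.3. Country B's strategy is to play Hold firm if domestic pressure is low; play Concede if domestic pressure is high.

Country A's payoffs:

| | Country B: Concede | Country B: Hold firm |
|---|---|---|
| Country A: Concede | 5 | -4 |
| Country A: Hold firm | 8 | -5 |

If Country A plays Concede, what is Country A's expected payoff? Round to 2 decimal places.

E[Concede] = 0.7·(-4) + 0.3·5 = (-2.8) + 1.5 = -1.3

-1.30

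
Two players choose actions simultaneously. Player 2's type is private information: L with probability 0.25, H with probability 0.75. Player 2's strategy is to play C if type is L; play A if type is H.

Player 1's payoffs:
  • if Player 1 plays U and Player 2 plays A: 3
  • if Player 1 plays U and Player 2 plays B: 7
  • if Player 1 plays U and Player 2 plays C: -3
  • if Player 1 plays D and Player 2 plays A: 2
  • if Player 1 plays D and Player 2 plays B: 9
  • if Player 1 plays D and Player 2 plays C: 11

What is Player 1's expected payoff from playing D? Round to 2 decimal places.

4.25

E[D] = 0.25·11 + 0.75·2 = 2.75 + 1.5 = 4.25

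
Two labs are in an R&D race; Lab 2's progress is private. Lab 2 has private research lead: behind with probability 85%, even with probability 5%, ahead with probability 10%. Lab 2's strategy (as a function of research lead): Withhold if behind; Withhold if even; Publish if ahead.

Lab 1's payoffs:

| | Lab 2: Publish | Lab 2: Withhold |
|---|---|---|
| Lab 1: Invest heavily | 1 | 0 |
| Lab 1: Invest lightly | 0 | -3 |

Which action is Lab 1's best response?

Invest heavily

E[Invest heavily] = 0.85·(0) + 0.05·(0) + 0.1·(1) = 0.1
E[Invest lightly] = 0.85·(-3) + 0.05·(-3) + 0.1·(0) = -2.7
Best response: Invest heavily (0.1 is the largest).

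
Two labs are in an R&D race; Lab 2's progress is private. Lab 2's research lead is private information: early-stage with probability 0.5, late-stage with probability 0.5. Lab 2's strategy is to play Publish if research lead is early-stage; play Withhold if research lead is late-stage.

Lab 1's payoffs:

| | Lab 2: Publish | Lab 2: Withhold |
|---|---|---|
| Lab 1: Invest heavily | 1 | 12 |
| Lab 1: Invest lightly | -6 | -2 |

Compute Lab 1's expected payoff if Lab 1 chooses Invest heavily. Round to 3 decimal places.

6.500

E[Invest heavily] = 0.5·1 + 0.5·12 = 0.5 + 6 = 6.5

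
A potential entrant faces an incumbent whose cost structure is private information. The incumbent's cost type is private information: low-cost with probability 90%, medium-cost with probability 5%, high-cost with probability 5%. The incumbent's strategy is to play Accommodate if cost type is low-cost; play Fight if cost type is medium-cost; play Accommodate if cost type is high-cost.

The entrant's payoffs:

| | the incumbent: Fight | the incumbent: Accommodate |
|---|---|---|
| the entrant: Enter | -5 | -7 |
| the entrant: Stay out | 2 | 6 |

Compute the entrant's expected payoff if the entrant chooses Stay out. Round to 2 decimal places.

5.80

Take the expectation over the incumbent's cost type, weighting each type's action by its prior probability.
E[Stay out] = 0.9·6 + 0.05·2 + 0.05·6 = 5.4 + 0.1 + 0.3 = 5.8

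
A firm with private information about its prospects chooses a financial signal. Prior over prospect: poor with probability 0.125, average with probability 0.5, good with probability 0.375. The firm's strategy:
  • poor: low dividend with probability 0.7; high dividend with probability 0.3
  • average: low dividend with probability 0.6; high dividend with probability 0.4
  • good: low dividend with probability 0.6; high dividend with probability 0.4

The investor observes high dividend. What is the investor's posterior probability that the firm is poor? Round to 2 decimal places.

P(high dividend) = 0.125·0.3 + 0.5·0.4 + 0.375·0.4 = 0.3875
P(poor | high dividend) = (0.125·0.3) / 0.3875 = 0.0375 / 0.3875 = 0.0967742

0.10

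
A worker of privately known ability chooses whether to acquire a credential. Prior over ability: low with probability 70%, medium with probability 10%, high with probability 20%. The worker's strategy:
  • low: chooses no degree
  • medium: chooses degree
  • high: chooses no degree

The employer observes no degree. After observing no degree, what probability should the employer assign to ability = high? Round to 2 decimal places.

0.22

Apply Bayes' rule using the sender's strategy as the likelihood.
P(no degree) = 0.7·1 + 0.1·0 + 0.2·1 = 0.9
P(high | no degree) = (0.2·1) / 0.9 = 0.2 / 0.9 = 0.222222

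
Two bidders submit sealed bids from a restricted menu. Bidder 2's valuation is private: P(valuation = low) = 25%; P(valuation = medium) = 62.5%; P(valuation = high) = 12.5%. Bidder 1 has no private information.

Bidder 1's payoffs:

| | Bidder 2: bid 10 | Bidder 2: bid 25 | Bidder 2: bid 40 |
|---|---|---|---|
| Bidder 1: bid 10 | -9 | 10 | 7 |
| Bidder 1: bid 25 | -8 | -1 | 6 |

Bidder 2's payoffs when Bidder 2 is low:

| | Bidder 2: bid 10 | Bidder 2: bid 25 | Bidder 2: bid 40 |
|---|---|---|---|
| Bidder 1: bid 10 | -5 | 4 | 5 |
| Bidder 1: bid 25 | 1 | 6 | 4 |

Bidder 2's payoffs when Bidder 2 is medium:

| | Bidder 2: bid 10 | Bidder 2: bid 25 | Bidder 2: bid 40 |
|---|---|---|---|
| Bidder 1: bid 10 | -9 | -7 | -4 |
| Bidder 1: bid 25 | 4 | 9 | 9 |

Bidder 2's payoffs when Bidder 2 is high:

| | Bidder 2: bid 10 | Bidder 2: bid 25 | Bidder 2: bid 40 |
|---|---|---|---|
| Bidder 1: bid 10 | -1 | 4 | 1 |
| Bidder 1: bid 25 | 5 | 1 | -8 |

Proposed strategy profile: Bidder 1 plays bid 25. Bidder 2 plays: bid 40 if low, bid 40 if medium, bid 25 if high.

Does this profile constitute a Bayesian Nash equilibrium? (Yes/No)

No

Bidder 1 plays bid 25: E[bid 25] = 0.25·(6) + 0.625·(6) + 0.125·(-1) = 5.125; E[bid 10] = 7.375. Not best-responding. ✗
Bidder 2 (valuation low), facing bid 25: bid 10 gives 1, bid 25 gives 6, bid 40 gives 4. Proposed bid 40 is not best — profitable deviation exists. ✗
Bidder 2 (valuation medium), facing bid 25: bid 10 gives 4, bid 25 gives 9, bid 40 gives 9. Proposed bid 40 is best. ✓
Bidder 2 (valuation high), facing bid 25: bid 10 gives 5, bid 25 gives 1, bid 40 gives -8. Proposed bid 25 is not best — profitable deviation exists. ✗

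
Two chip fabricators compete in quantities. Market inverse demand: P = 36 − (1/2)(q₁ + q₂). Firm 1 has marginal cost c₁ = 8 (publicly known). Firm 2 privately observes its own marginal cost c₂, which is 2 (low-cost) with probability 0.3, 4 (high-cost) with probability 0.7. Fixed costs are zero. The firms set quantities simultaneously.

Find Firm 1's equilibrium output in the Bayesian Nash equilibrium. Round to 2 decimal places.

Firm 2 with cost c maximizes (36 − (1/2)(q₁+q₂) − c)·q₂, giving q₂(c) = (36 − c − (1/2)q₁).
E[c₂] = 0.3·2 + 0.7·4 = 3.4
Firm 1's FOC against E[q₂] yields q₁ = (36 − 2·8 + E[c₂])/(3/2) = (36 − 16 + 3.4)/(3/2) = 15.6.

15.60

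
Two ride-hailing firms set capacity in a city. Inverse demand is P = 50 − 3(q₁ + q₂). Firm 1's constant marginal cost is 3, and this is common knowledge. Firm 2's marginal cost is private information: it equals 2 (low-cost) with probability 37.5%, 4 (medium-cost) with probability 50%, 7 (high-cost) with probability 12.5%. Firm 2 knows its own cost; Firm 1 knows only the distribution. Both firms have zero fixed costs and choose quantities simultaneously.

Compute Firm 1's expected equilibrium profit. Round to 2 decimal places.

Type-c best response for Firm 2: q₂(c) = (50 − c)/6 − q₁/2.
Firm 1 maximizes expected profit; its first-order condition is 50 − 6q₁ − 3E[q₂] − 3 = 0.
Substituting E[q₂] and solving: E[c₂] = 3.625, so q₁ = (50 − 2·3 + 3.625)/9 = 5.29167.
E[P] = 50 − 3·(q₁ + E[q₂]) = 18.875; Firm 1's expected profit = (E[P] − 3)·q₁ = (18.875 − 3)·5.29167 = 84.0052.

84.01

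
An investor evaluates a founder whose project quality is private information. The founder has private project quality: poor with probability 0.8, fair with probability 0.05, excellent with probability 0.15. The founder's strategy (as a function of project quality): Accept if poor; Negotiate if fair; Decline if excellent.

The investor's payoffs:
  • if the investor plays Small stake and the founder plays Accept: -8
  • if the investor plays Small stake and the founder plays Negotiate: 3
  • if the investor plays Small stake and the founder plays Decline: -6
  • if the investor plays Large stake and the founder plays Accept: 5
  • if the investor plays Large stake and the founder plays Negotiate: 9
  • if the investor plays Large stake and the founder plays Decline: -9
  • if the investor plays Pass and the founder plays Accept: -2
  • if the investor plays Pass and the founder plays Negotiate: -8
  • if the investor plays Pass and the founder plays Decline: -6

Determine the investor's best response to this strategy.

E[Small stake] = 0.8·(-8) + 0.05·(3) + 0.15·(-6) = -7.15
E[Large stake] = 0.8·(5) + 0.05·(9) + 0.15·(-9) = 3.1
E[Pass] = 0.8·(-2) + 0.05·(-8) + 0.15·(-6) = -2.9
Best response: Large stake (3.1 is the largest).

Large stake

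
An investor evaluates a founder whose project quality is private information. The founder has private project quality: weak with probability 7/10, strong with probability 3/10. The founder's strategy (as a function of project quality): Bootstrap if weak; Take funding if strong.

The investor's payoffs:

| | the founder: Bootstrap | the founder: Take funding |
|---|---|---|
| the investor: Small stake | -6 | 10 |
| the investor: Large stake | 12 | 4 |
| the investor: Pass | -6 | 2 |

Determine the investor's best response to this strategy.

E[Small stake] = 7/10·(-6) + 3/10·(10) = -6/5
E[Large stake] = 7/10·(12) + 3/10·(4) = 48/5
E[Pass] = 7/10·(-6) + 3/10·(2) = -18/5
Best response: Large stake (48/5 is the largest).

Large stake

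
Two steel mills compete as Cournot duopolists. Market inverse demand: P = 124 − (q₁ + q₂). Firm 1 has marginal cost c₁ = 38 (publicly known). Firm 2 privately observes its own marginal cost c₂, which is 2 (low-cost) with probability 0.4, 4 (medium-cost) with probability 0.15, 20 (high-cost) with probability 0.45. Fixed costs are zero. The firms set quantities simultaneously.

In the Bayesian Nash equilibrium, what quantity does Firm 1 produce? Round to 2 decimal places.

Firm 2 with cost c maximizes (124 − (q₁+q₂) − c)·q₂, giving q₂(c) = (124 − c − q₁)/2.
E[c₂] = 0.4·2 + 0.15·4 + 0.45·20 = 10.4
Firm 1's FOC against E[q₂] yields q₁ = (124 − 2·38 + E[c₂])/3 = (124 − 76 + 10.4)/3 = 19.4667.

19.47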